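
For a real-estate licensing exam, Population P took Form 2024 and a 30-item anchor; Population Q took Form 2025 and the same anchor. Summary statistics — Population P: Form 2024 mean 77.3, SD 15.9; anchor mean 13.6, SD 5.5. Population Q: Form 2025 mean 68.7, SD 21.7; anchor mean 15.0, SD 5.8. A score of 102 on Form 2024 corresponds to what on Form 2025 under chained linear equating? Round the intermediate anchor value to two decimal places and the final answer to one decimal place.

95.4

Form 2024 → anchor (Population P): v = (5.5/15.9)(102 − 77.3) + 13.6 = 22.14
anchor → Form 2025 (Population Q): y = (21.7/5.8)(22.14 − 15.0) + 68.7 = 95.4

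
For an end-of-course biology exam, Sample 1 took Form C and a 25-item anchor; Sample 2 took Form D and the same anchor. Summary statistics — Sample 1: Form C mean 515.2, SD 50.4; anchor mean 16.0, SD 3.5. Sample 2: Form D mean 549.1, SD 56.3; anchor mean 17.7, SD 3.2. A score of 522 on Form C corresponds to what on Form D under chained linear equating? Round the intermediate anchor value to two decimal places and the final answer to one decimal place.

527.5

Form C → anchor (Sample 1): v = (3.5/50.4)(522 − 515.2) + 16.0 = 16.47
anchor → Form D (Sample 2): y = (56.3/3.2)(16.47 − 17.7) + 549.1 = 527.5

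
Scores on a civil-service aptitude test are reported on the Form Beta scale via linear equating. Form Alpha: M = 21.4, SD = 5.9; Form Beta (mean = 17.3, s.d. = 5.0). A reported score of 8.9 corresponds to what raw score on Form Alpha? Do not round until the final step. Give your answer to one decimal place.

11.5

Invert y = (SD_Y/SD_X)(x − M_X) + M_Y:
x = (SD_X/SD_Y)(y − M_Y) + M_X = (5.9/5.0)(8.9 − 17.3) + 21.4
x = 1.180000 × -8.400 + 21.4 = 11.5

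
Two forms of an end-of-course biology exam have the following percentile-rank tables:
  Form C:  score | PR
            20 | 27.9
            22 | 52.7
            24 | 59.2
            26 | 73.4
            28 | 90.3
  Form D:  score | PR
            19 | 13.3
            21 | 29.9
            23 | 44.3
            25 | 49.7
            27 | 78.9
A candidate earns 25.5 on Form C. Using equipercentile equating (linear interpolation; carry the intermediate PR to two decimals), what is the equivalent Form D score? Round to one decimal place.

26.4

PR of 25.5 on Form C: 59.2 + (25.5 − 24)/(26 − 24) × (73.4 − 59.2) = 69.85
On Form D, PR 69.85 falls between score 25 (PR 49.7) and 27 (PR 78.9).
Interpolate: 25 + (69.85 − 49.7)/(78.9 − 49.7) × (27 − 25) = 26.4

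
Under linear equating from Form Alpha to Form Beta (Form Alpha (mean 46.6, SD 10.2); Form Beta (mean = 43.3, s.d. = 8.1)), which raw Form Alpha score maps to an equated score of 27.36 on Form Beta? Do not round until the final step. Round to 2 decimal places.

26.53

Invert y = (SD_Y/SD_X)(x − M_X) + M_Y:
x = (SD_X/SD_Y)(y − M_Y) + M_X = (10.2/8.1)(27.36 − 43.3) + 46.6
x = 1.259259 × -15.940 + 46.6 = 26.53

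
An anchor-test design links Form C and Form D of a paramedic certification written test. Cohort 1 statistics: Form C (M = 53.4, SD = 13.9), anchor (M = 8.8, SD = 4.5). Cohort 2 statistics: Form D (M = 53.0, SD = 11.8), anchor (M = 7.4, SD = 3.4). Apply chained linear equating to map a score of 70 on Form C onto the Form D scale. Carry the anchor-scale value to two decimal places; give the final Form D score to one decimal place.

Form C → anchor (Cohort 1): v = (4.5/13.9)(70 − 53.4) + 8.8 = 14.17
anchor → Form D (Cohort 2): y = (11.8/3.4)(14.17 − 7.4) + 53.0 = 76.5

76.5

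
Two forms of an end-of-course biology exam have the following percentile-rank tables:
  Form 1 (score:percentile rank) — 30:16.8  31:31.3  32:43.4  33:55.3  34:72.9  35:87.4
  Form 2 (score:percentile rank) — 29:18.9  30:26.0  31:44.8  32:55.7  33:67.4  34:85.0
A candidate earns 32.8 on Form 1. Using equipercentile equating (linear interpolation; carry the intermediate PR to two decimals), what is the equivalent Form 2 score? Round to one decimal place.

PR of 32.8 on Form 1: 43.4 + (32.8 − 32)/(33 − 32) × (55.3 − 43.4) = 52.92
On Form 2, PR 52.92 falls between score 31 (PR 44.8) and 32 (PR 55.7).
Interpolate: 31 + (52.92 − 44.8)/(55.7 − 44.8) × (32 − 31) = 31.7

31.7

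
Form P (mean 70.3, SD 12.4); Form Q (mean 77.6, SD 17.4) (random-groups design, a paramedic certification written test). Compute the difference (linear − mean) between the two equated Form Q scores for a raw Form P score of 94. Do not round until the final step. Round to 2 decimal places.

9.56

Mean-equated: 94 + (77.6 − 70.3) = 101.30
Linear-equated: (17.4/12.4)(94 − 70.3) + 77.6 = 110.856
Difference = 110.856 − 101.30 = 9.56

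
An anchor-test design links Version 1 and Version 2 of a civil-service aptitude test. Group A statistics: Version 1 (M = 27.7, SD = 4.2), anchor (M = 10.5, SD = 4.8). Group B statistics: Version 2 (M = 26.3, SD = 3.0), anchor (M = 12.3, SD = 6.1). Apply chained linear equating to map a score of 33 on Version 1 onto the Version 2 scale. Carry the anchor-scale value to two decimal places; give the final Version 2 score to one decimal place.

Version 1 → anchor (Group A): v = (4.8/4.2)(33 − 27.7) + 10.5 = 16.56
anchor → Version 2 (Group B): y = (3.0/6.1)(16.56 − 12.3) + 26.3 = 28.4

28.4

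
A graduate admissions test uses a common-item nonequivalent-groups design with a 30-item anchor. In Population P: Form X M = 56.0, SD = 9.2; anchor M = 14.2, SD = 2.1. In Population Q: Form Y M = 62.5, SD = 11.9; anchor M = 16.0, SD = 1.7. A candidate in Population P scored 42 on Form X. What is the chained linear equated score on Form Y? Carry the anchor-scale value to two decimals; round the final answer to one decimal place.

Form X → anchor (Population P): v = (2.1/9.2)(42 − 56.0) + 14.2 = 11.00
anchor → Form Y (Population Q): y = (11.9/1.7)(11.00 − 16.0) + 62.5 = 27.5

27.5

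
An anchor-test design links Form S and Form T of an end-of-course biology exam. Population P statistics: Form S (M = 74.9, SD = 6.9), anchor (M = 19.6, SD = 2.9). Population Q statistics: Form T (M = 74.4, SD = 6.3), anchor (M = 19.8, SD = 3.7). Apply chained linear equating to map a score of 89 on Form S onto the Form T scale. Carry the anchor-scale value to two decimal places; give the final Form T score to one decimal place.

84.2

Form S → anchor (Population P): v = (2.9/6.9)(89 − 74.9) + 19.6 = 25.53
anchor → Form T (Population Q): y = (6.3/3.7)(25.53 − 19.8) + 74.4 = 84.2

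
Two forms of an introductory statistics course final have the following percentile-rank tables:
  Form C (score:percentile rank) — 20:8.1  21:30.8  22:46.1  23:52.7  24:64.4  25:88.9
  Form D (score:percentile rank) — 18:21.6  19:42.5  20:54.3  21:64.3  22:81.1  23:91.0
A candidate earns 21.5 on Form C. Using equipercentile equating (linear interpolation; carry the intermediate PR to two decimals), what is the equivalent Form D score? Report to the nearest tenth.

18.8

PR of 21.5 on Form C: 30.8 + (21.5 − 21)/(22 − 21) × (46.1 − 30.8) = 38.45
On Form D, PR 38.45 falls between score 18 (PR 21.6) and 19 (PR 42.5).
Interpolate: 18 + (38.45 − 21.6)/(42.5 − 21.6) × (19 − 18) = 18.8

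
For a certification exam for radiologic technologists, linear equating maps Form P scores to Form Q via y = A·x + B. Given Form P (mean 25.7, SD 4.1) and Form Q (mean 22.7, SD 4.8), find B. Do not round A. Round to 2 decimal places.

A = SD_Y / SD_X = 4.8 / 4.1 = 1.170732
B = M_Y − A·M_X = 22.7 − 1.170732 × 25.7 = -7.39

-7.39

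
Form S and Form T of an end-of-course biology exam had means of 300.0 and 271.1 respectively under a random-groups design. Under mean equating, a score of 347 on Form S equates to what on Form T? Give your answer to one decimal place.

318.1

Mean equating: y = x + (M_Y − M_X) = 347 + (271.1 − 300.0) = 318.1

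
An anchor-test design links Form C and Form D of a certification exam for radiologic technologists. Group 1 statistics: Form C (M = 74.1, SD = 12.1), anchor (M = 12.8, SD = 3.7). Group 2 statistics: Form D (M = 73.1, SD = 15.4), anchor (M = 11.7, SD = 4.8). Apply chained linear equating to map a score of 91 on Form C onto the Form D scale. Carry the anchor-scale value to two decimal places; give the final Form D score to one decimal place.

93.2

Form C → anchor (Group 1): v = (3.7/12.1)(91 − 74.1) + 12.8 = 17.97
anchor → Form D (Group 2): y = (15.4/4.8)(17.97 − 11.7) + 73.1 = 93.2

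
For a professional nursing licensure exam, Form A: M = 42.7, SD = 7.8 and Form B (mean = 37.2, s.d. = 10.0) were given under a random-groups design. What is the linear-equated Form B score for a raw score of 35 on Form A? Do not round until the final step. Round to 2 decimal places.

27.33

Linear equating: y = (SD_Y/SD_X)(x − M_X) + M_Y
y = (10.0/7.8)(35 − 42.7) + 37.2
y = 1.282051 × -7.7 + 37.2 = -9.8718 + 37.2 = 27.33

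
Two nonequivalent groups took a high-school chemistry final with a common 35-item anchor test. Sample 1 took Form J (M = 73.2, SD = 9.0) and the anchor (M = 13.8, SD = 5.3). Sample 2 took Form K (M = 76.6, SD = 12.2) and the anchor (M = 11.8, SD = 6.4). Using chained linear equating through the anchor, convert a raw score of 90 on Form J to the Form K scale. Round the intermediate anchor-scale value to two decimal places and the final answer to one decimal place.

Form J → anchor (Sample 1): v = (5.3/9.0)(90 − 73.2) + 13.8 = 23.69
anchor → Form K (Sample 2): y = (12.2/6.4)(23.69 − 11.8) + 76.6 = 99.3

99.3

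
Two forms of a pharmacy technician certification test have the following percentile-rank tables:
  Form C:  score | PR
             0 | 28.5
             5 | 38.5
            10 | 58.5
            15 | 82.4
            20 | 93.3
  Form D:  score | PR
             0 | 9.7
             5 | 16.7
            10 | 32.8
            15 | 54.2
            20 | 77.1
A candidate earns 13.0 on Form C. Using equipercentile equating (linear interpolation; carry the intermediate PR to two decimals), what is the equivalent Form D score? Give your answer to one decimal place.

19.1

PR of 13.0 on Form C: 58.5 + (13.0 − 10)/(15 − 10) × (82.4 − 58.5) = 72.84
On Form D, PR 72.84 falls between score 15 (PR 54.2) and 20 (PR 77.1).
Interpolate: 15 + (72.84 − 54.2)/(77.1 − 54.2) × (20 − 15) = 19.1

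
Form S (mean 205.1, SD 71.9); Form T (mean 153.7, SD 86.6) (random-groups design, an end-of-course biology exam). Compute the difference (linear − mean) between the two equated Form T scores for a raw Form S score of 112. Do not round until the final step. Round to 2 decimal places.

Mean-equated: 112 + (153.7 − 205.1) = 60.60
Linear-equated: (86.6/71.9)(112 − 205.1) + 153.7 = 41.566
Difference = 41.566 − 60.60 = -19.03

-19.03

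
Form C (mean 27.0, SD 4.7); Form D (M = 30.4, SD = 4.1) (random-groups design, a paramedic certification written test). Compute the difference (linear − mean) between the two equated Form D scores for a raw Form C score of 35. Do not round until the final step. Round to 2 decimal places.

Mean-equated: 35 + (30.4 − 27.0) = 38.40
Linear-equated: (4.1/4.7)(35 − 27.0) + 30.4 = 37.379
Difference = 37.379 − 38.40 = -1.02

-1.02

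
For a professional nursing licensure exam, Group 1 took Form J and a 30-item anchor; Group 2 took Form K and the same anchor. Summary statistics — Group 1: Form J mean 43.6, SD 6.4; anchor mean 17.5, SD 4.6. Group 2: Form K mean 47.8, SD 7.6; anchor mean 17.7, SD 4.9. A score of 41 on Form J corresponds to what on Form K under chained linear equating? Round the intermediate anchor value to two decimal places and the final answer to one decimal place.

Form J → anchor (Group 1): v = (4.6/6.4)(41 − 43.6) + 17.5 = 15.63
anchor → Form K (Group 2): y = (7.6/4.9)(15.63 − 17.7) + 47.8 = 44.6

44.6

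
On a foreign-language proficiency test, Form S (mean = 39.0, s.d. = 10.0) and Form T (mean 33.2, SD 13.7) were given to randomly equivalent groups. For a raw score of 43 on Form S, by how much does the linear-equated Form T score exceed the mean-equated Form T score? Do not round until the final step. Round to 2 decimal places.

Mean-equated: 43 + (33.2 − 39.0) = 37.20
Linear-equated: (13.7/10.0)(43 − 39.0) + 33.2 = 38.680
Difference = 38.680 − 37.20 = 1.48

1.48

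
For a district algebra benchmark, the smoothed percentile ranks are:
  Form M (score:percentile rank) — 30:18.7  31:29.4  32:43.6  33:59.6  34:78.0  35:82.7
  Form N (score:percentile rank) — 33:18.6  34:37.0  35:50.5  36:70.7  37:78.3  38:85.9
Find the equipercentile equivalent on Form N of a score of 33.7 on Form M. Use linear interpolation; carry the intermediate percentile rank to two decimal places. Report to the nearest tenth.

PR of 33.7 on Form M: 59.6 + (33.7 − 33)/(34 − 33) × (78.0 − 59.6) = 72.48
On Form N, PR 72.48 falls between score 36 (PR 70.7) and 37 (PR 78.3).
Interpolate: 36 + (72.48 − 70.7)/(78.3 − 70.7) × (37 − 36) = 36.2

36.2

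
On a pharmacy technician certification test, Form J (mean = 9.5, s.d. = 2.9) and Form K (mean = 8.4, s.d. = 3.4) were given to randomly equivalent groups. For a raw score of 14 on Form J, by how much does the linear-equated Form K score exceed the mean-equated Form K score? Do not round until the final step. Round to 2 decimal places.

0.78

Mean-equated: 14 + (8.4 − 9.5) = 12.90
Linear-equated: (3.4/2.9)(14 − 9.5) + 8.4 = 13.676
Difference = 13.676 − 12.90 = 0.78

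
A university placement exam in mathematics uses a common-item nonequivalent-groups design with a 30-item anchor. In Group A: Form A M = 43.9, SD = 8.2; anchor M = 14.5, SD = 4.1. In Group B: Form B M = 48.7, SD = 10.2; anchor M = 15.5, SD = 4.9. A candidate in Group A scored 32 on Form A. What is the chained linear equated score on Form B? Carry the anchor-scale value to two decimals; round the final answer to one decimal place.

Form A → anchor (Group A): v = (4.1/8.2)(32 − 43.9) + 14.5 = 8.55
anchor → Form B (Group B): y = (10.2/4.9)(8.55 − 15.5) + 48.7 = 34.2

34.2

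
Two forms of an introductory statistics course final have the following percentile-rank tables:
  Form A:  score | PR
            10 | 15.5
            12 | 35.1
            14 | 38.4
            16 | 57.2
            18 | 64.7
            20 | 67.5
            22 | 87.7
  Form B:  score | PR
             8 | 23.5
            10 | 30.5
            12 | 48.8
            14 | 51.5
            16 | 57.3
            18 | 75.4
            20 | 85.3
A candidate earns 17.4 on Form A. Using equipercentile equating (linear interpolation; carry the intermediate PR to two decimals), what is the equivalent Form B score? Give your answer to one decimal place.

PR of 17.4 on Form A: 57.2 + (17.4 − 16)/(18 − 16) × (64.7 − 57.2) = 62.45
On Form B, PR 62.45 falls between score 16 (PR 57.3) and 18 (PR 75.4).
Interpolate: 16 + (62.45 − 57.3)/(75.4 − 57.3) × (18 − 16) = 16.6

16.6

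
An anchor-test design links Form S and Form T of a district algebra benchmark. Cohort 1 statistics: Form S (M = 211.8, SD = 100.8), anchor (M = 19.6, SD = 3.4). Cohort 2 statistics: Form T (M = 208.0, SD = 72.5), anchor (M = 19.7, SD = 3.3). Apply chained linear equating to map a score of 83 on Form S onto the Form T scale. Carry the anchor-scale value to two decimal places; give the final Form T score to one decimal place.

110.5

Form S → anchor (Cohort 1): v = (3.4/100.8)(83 − 211.8) + 19.6 = 15.26
anchor → Form T (Cohort 2): y = (72.5/3.3)(15.26 − 19.7) + 208.0 = 110.5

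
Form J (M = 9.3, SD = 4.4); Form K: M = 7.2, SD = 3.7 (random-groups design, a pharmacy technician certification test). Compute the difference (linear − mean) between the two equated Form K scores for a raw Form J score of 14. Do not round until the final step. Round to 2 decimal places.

Mean-equated: 14 + (7.2 − 9.3) = 11.90
Linear-equated: (3.7/4.4)(14 − 9.3) + 7.2 = 11.152
Difference = 11.152 − 11.90 = -0.75

-0.75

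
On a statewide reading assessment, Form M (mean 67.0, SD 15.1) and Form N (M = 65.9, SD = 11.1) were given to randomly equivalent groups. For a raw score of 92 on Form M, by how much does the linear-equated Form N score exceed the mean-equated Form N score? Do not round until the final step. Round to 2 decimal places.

Mean-equated: 92 + (65.9 − 67.0) = 90.90
Linear-equated: (11.1/15.1)(92 − 67.0) + 65.9 = 84.277
Difference = 84.277 − 90.90 = -6.62

-6.62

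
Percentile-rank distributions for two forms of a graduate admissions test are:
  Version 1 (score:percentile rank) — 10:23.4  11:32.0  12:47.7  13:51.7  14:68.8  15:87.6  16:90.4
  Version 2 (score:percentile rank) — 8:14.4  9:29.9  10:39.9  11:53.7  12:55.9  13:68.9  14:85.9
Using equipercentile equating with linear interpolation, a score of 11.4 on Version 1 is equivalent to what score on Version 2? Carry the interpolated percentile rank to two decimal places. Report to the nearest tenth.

PR of 11.4 on Version 1: 32.0 + (11.4 − 11)/(12 − 11) × (47.7 − 32.0) = 38.28
On Version 2, PR 38.28 falls between score 9 (PR 29.9) and 10 (PR 39.9).
Interpolate: 9 + (38.28 − 29.9)/(39.9 − 29.9) × (10 − 9) = 9.8

9.8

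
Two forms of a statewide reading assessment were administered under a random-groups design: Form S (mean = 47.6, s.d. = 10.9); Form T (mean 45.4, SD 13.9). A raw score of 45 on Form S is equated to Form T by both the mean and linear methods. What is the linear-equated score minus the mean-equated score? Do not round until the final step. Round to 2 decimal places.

-0.72

Mean-equated: 45 + (45.4 − 47.6) = 42.80
Linear-equated: (13.9/10.9)(45 − 47.6) + 45.4 = 42.084
Difference = 42.084 − 42.80 = -0.72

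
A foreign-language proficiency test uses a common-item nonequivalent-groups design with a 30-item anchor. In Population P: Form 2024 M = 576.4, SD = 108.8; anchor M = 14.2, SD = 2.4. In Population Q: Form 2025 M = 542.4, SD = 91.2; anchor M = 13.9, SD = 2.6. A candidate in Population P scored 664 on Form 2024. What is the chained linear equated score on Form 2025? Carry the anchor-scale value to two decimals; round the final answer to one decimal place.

Form 2024 → anchor (Population P): v = (2.4/108.8)(664 − 576.4) + 14.2 = 16.13
anchor → Form 2025 (Population Q): y = (91.2/2.6)(16.13 − 13.9) + 542.4 = 620.6

620.6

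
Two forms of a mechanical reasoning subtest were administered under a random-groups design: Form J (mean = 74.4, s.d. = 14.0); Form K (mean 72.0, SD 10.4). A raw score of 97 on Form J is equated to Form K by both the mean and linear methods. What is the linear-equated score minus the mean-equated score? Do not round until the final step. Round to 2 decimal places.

-5.81

Mean-equated: 97 + (72.0 − 74.4) = 94.60
Linear-equated: (10.4/14.0)(97 − 74.4) + 72.0 = 88.789
Difference = 88.789 − 94.60 = -5.81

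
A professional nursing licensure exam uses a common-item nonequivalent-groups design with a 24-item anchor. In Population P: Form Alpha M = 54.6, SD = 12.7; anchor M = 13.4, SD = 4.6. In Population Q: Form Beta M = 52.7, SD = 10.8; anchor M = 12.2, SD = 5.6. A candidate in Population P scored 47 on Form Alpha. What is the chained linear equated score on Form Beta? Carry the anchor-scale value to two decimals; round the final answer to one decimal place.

Form Alpha → anchor (Population P): v = (4.6/12.7)(47 − 54.6) + 13.4 = 10.65
anchor → Form Beta (Population Q): y = (10.8/5.6)(10.65 − 12.2) + 52.7 = 49.7

49.7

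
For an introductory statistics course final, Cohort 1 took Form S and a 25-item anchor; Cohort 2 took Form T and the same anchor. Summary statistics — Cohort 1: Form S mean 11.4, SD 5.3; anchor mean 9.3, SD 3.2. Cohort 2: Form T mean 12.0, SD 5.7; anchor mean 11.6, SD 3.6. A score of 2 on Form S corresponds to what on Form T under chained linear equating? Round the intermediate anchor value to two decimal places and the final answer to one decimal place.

Form S → anchor (Cohort 1): v = (3.2/5.3)(2 − 11.4) + 9.3 = 3.62
anchor → Form T (Cohort 2): y = (5.7/3.6)(3.62 − 11.6) + 12.0 = -0.6

-0.6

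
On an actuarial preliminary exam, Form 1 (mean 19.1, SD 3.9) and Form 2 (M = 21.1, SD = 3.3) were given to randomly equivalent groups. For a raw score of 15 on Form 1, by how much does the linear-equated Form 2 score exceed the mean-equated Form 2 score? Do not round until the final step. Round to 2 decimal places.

0.63

Mean-equated: 15 + (21.1 − 19.1) = 17.00
Linear-equated: (3.3/3.9)(15 − 19.1) + 21.1 = 17.631
Difference = 17.631 − 17.00 = 0.63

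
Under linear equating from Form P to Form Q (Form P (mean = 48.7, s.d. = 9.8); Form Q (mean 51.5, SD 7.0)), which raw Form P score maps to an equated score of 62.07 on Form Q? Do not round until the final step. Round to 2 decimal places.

Invert y = (SD_Y/SD_X)(x − M_X) + M_Y:
x = (SD_X/SD_Y)(y − M_Y) + M_X = (9.8/7.0)(62.07 − 51.5) + 48.7
x = 1.400000 × 10.570 + 48.7 = 63.50

63.50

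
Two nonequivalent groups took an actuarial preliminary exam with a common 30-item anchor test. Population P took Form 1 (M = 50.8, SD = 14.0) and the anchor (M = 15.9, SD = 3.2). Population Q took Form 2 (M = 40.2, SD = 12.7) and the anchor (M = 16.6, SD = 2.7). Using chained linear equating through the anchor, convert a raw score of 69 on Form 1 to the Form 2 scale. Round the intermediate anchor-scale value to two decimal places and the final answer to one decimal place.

56.5

Form 1 → anchor (Population P): v = (3.2/14.0)(69 − 50.8) + 15.9 = 20.06
anchor → Form 2 (Population Q): y = (12.7/2.7)(20.06 − 16.6) + 40.2 = 56.5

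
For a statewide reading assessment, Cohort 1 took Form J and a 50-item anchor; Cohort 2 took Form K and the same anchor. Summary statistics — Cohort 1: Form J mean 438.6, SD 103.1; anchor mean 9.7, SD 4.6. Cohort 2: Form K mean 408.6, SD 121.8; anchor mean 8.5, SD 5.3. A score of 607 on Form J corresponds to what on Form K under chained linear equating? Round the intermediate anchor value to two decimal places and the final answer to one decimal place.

Form J → anchor (Cohort 1): v = (4.6/103.1)(607 − 438.6) + 9.7 = 17.21
anchor → Form K (Cohort 2): y = (121.8/5.3)(17.21 − 8.5) + 408.6 = 608.8

608.8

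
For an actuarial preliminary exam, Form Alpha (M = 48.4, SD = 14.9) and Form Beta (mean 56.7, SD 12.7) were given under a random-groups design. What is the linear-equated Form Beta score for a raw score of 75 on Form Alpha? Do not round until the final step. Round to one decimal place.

79.4

Linear equating: y = (SD_Y/SD_X)(x − M_X) + M_Y
y = (12.7/14.9)(75 − 48.4) + 56.7
y = 0.852349 × 26.6 + 56.7 = 22.6725 + 56.7 = 79.4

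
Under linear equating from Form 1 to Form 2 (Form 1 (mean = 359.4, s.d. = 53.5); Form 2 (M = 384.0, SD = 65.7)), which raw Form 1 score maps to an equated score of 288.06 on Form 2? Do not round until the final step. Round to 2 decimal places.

Invert y = (SD_Y/SD_X)(x − M_X) + M_Y:
x = (SD_X/SD_Y)(y − M_Y) + M_X = (53.5/65.7)(288.06 − 384.0) + 359.4
x = 0.814307 × -95.940 + 359.4 = 281.28

281.28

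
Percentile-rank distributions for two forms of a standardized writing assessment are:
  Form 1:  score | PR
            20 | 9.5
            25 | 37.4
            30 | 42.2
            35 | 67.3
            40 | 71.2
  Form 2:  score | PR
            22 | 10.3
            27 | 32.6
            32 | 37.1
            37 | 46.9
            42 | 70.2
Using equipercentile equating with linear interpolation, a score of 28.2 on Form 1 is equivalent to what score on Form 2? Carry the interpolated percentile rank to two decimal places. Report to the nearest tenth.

PR of 28.2 on Form 1: 37.4 + (28.2 − 25)/(30 − 25) × (42.2 − 37.4) = 40.47
On Form 2, PR 40.47 falls between score 32 (PR 37.1) and 37 (PR 46.9).
Interpolate: 32 + (40.47 − 37.1)/(46.9 − 37.1) × (37 − 32) = 33.7

33.7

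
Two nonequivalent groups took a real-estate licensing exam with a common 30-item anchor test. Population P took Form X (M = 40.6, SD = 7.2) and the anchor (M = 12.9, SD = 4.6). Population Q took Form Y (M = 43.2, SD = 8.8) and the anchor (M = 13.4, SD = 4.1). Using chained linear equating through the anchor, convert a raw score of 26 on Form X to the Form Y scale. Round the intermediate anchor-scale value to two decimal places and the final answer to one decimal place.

22.1

Form X → anchor (Population P): v = (4.6/7.2)(26 − 40.6) + 12.9 = 3.57
anchor → Form Y (Population Q): y = (8.8/4.1)(3.57 − 13.4) + 43.2 = 22.1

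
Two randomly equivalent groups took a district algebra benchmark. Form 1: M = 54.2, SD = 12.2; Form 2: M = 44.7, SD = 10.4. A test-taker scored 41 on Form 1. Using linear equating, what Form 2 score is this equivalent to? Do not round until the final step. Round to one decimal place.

Linear equating: y = (SD_Y/SD_X)(x − M_X) + M_Y
y = (10.4/12.2)(41 − 54.2) + 44.7
y = 0.852459 × -13.2 + 44.7 = -11.2525 + 44.7 = 33.4

33.4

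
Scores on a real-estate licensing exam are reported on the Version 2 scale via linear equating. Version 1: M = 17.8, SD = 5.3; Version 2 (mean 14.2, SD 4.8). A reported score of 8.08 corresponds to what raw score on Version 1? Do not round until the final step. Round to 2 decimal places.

11.04

Invert y = (SD_Y/SD_X)(x − M_X) + M_Y:
x = (SD_X/SD_Y)(y − M_Y) + M_X = (5.3/4.8)(8.08 − 14.2) + 17.8
x = 1.104167 × -6.120 + 17.8 = 11.04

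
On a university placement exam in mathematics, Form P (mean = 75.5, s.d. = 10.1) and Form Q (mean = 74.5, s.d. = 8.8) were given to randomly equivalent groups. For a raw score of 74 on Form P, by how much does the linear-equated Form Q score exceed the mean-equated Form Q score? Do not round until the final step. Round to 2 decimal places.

0.19

Mean-equated: 74 + (74.5 − 75.5) = 73.00
Linear-equated: (8.8/10.1)(74 − 75.5) + 74.5 = 73.193
Difference = 73.193 − 73.00 = 0.19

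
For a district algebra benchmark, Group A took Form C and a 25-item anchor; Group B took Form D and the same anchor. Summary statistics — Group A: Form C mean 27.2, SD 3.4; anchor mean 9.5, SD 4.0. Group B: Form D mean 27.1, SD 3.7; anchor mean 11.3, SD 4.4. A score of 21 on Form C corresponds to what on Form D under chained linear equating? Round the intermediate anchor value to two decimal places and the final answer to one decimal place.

19.5

Form C → anchor (Group A): v = (4.0/3.4)(21 − 27.2) + 9.5 = 2.21
anchor → Form D (Group B): y = (3.7/4.4)(2.21 − 11.3) + 27.1 = 19.5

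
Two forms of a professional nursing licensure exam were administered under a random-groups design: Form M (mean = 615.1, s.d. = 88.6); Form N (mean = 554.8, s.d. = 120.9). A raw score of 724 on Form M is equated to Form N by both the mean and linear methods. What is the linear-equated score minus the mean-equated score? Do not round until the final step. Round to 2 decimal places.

Mean-equated: 724 + (554.8 − 615.1) = 663.70
Linear-equated: (120.9/88.6)(724 − 615.1) + 554.8 = 703.401
Difference = 703.401 − 663.70 = 39.70

39.70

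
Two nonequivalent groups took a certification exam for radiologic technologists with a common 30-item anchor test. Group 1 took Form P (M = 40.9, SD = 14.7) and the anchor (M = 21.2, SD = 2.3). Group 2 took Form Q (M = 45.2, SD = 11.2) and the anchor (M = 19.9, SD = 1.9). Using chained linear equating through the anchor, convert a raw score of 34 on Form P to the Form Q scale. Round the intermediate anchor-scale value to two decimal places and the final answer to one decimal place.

46.5

Form P → anchor (Group 1): v = (2.3/14.7)(34 − 40.9) + 21.2 = 20.12
anchor → Form Q (Group 2): y = (11.2/1.9)(20.12 − 19.9) + 45.2 = 46.5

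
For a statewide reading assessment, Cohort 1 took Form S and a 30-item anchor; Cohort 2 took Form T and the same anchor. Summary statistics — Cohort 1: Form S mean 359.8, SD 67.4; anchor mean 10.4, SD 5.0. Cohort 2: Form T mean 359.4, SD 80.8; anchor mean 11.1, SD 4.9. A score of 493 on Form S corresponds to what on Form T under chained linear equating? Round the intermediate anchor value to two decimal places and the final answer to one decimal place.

510.8

Form S → anchor (Cohort 1): v = (5.0/67.4)(493 − 359.8) + 10.4 = 20.28
anchor → Form T (Cohort 2): y = (80.8/4.9)(20.28 − 11.1) + 359.4 = 510.8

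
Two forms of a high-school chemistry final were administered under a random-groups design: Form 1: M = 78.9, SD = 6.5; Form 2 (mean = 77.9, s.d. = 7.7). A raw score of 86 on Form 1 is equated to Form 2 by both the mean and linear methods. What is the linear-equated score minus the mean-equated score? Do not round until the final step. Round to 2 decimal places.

Mean-equated: 86 + (77.9 − 78.9) = 85.00
Linear-equated: (7.7/6.5)(86 − 78.9) + 77.9 = 86.311
Difference = 86.311 − 85.00 = 1.31

1.31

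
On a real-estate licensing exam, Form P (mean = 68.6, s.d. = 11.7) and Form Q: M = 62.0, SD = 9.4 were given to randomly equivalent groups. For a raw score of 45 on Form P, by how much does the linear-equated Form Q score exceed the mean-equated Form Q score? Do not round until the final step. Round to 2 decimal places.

Mean-equated: 45 + (62.0 − 68.6) = 38.40
Linear-equated: (9.4/11.7)(45 − 68.6) + 62.0 = 43.039
Difference = 43.039 − 38.40 = 4.64

4.64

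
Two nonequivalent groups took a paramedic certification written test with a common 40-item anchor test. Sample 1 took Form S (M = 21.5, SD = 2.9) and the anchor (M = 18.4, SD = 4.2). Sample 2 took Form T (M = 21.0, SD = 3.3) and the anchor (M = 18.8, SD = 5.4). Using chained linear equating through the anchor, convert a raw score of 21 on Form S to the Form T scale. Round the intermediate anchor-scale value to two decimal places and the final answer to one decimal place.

20.3

Form S → anchor (Sample 1): v = (4.2/2.9)(21 − 21.5) + 18.4 = 17.68
anchor → Form T (Sample 2): y = (3.3/5.4)(17.68 − 18.8) + 21.0 = 20.3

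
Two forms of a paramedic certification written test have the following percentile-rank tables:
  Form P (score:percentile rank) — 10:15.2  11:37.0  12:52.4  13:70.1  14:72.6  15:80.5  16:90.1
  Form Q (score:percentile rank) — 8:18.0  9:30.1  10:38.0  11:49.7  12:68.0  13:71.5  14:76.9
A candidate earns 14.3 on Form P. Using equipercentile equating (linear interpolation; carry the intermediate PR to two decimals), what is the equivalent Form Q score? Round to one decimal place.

PR of 14.3 on Form P: 72.6 + (14.3 − 14)/(15 − 14) × (80.5 − 72.6) = 74.97
On Form Q, PR 74.97 falls between score 13 (PR 71.5) and 14 (PR 76.9).
Interpolate: 13 + (74.97 − 71.5)/(76.9 − 71.5) × (14 − 13) = 13.6

13.6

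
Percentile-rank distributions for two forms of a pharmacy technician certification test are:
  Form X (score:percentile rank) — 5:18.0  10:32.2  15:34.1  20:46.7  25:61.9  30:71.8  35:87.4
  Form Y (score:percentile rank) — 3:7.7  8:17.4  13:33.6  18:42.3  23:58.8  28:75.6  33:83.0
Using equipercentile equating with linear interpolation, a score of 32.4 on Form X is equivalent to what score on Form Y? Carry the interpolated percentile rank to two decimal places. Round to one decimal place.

30.5

PR of 32.4 on Form X: 71.8 + (32.4 − 30)/(35 − 30) × (87.4 − 71.8) = 79.29
On Form Y, PR 79.29 falls between score 28 (PR 75.6) and 33 (PR 83.0).
Interpolate: 28 + (79.29 − 75.6)/(83.0 − 75.6) × (33 − 28) = 30.5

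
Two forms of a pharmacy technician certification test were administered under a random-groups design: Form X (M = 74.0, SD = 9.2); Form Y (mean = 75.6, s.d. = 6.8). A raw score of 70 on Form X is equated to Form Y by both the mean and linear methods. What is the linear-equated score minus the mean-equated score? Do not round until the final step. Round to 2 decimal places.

1.04

Mean-equated: 70 + (75.6 − 74.0) = 71.60
Linear-equated: (6.8/9.2)(70 − 74.0) + 75.6 = 72.643
Difference = 72.643 − 71.60 = 1.04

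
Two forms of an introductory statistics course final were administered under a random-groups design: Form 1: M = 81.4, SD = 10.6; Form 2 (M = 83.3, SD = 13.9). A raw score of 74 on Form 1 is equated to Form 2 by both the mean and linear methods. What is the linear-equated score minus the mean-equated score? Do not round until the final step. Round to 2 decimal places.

-2.30

Mean-equated: 74 + (83.3 − 81.4) = 75.90
Linear-equated: (13.9/10.6)(74 − 81.4) + 83.3 = 73.596
Difference = 73.596 − 75.90 = -2.30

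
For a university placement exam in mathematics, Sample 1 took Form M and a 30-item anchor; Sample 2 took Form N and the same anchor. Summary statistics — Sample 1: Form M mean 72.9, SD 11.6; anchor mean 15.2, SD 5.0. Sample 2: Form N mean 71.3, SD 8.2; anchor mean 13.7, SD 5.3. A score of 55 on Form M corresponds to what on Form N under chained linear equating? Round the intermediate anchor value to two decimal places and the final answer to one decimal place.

61.7

Form M → anchor (Sample 1): v = (5.0/11.6)(55 − 72.9) + 15.2 = 7.48
anchor → Form N (Sample 2): y = (8.2/5.3)(7.48 − 13.7) + 71.3 = 61.7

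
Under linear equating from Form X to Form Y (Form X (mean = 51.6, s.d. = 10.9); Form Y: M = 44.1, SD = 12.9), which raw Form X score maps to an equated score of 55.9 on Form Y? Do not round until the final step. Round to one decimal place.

Invert y = (SD_Y/SD_X)(x − M_X) + M_Y:
x = (SD_X/SD_Y)(y − M_Y) + M_X = (10.9/12.9)(55.9 − 44.1) + 51.6
x = 0.844961 × 11.800 + 51.6 = 61.6

61.6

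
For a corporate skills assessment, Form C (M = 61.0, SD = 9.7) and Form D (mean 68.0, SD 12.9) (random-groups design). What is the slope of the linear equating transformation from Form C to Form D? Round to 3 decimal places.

1.330

A = SD_Y / SD_X = 12.9 / 9.7 = 1.330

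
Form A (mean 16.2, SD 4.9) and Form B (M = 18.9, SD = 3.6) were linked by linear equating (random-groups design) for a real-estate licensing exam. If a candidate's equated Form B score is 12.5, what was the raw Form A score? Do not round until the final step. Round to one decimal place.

Invert y = (SD_Y/SD_X)(x − M_X) + M_Y:
x = (SD_X/SD_Y)(y − M_Y) + M_X = (4.9/3.6)(12.5 − 18.9) + 16.2
x = 1.361111 × -6.400 + 16.2 = 7.5

7.5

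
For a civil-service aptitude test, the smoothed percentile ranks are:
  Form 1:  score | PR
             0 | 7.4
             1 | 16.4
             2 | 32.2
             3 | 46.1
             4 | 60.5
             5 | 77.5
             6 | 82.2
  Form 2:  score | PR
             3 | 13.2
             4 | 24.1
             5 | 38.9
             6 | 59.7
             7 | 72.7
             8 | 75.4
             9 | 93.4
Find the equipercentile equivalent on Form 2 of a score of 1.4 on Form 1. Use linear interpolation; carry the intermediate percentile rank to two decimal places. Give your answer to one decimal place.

PR of 1.4 on Form 1: 16.4 + (1.4 − 1)/(2 − 1) × (32.2 − 16.4) = 22.72
On Form 2, PR 22.72 falls between score 3 (PR 13.2) and 4 (PR 24.1).
Interpolate: 3 + (22.72 − 13.2)/(24.1 − 13.2) × (4 − 3) = 3.9

3.9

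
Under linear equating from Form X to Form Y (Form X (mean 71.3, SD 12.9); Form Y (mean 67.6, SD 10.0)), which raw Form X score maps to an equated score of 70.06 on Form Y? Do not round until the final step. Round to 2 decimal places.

Invert y = (SD_Y/SD_X)(x − M_X) + M_Y:
x = (SD_X/SD_Y)(y − M_Y) + M_X = (12.9/10.0)(70.06 − 67.6) + 71.3
x = 1.290000 × 2.460 + 71.3 = 74.47

74.47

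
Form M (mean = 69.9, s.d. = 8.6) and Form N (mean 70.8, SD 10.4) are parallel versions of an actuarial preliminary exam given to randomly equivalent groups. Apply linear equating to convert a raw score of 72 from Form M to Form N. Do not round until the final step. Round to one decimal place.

Linear equating: y = (SD_Y/SD_X)(x − M_X) + M_Y
y = (10.4/8.6)(72 − 69.9) + 70.8
y = 1.209302 × 2.1 + 70.8 = 2.5395 + 70.8 = 73.3

73.3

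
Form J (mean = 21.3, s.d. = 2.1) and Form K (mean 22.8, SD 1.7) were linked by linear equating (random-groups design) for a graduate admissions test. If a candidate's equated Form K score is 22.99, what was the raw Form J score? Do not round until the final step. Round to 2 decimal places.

Invert y = (SD_Y/SD_X)(x − M_X) + M_Y:
x = (SD_X/SD_Y)(y − M_Y) + M_X = (2.1/1.7)(22.99 − 22.8) + 21.3
x = 1.235294 × 0.190 + 21.3 = 21.53

21.53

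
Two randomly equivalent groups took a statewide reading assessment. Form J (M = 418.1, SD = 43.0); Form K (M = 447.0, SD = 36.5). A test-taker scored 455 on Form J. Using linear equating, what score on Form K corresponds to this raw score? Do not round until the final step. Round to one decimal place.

Linear equating: y = (SD_Y/SD_X)(x − M_X) + M_Y
y = (36.5/43.0)(455 − 418.1) + 447.0
y = 0.848837 × 36.9 + 447.0 = 31.3221 + 447.0 = 478.3

478.3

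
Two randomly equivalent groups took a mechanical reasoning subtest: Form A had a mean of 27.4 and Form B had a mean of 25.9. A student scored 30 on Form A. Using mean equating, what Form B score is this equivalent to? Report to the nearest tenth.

28.5

Mean equating: y = x + (M_Y − M_X) = 30 + (25.9 − 27.4) = 28.5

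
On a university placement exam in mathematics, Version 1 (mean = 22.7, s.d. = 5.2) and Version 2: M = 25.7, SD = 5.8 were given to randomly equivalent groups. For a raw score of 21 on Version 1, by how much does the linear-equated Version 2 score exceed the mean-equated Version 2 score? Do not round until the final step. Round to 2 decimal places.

-0.20

Mean-equated: 21 + (25.7 − 22.7) = 24.00
Linear-equated: (5.8/5.2)(21 − 22.7) + 25.7 = 23.804
Difference = 23.804 − 24.00 = -0.20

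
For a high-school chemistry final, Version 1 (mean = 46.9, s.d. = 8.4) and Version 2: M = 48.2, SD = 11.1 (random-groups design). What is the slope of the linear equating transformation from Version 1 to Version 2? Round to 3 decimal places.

1.321

A = SD_Y / SD_X = 11.1 / 8.4 = 1.321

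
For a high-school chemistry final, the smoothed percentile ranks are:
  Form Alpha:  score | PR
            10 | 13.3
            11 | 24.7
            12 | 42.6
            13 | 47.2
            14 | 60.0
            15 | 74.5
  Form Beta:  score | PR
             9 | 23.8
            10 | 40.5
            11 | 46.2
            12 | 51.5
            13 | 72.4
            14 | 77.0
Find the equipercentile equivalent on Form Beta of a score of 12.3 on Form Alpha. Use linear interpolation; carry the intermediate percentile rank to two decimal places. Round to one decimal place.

PR of 12.3 on Form Alpha: 42.6 + (12.3 − 12)/(13 − 12) × (47.2 − 42.6) = 43.98
On Form Beta, PR 43.98 falls between score 10 (PR 40.5) and 11 (PR 46.2).
Interpolate: 10 + (43.98 − 40.5)/(46.2 − 40.5) × (11 − 10) = 10.6

10.6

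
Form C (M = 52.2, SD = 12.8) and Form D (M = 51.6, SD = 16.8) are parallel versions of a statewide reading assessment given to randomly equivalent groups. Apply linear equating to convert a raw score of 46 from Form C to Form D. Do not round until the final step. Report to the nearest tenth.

43.5

Linear equating: y = (SD_Y/SD_X)(x − M_X) + M_Y
y = (16.8/12.8)(46 − 52.2) + 51.6
y = 1.312500 × -6.2 + 51.6 = -8.1375 + 51.6 = 43.5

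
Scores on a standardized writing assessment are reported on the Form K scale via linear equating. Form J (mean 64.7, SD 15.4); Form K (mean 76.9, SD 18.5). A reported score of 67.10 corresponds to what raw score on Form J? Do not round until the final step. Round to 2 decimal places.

56.54

Invert y = (SD_Y/SD_X)(x − M_X) + M_Y:
x = (SD_X/SD_Y)(y − M_Y) + M_X = (15.4/18.5)(67.10 − 76.9) + 64.7
x = 0.832432 × -9.800 + 64.7 = 56.54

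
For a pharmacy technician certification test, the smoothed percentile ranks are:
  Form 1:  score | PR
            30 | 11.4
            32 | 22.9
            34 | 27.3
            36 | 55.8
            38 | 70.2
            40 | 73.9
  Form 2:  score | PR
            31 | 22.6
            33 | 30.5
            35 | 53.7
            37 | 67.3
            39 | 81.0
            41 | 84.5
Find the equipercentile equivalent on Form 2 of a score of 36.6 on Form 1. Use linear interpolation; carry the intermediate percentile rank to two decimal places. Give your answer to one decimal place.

PR of 36.6 on Form 1: 55.8 + (36.6 − 36)/(38 − 36) × (70.2 − 55.8) = 60.12
On Form 2, PR 60.12 falls between score 35 (PR 53.7) and 37 (PR 67.3).
Interpolate: 35 + (60.12 − 53.7)/(67.3 − 53.7) × (37 − 35) = 35.9

35.9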